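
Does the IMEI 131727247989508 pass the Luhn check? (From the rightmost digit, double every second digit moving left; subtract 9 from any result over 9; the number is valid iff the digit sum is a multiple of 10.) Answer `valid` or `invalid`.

From the right, keep odd positions and double even positions (subtract 9 from any doubled value over 9):
  doubled (positions 2,4,...): 0 9 9 8 5 5 6 → sum 42
  kept (positions 1,3,...): 8 5 8 7 2 2 1 1 → sum 34
Total = 76.
76 mod 10 = 6, so the number is invalid.

invalid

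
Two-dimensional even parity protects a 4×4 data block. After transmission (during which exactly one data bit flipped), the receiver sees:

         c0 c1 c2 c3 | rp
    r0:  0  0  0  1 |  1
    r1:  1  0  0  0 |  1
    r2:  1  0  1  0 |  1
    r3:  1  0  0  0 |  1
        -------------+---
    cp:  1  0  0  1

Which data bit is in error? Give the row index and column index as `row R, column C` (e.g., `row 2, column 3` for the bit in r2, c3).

row 2, column 2

Recompute each row's even parity and compare to rp:
  r0: data parity 1, sent rp 1 → ok
  r1: data parity 1, sent rp 1 → ok
  r2: data parity 0, sent rp 1 → mismatch
  r3: data parity 1, sent rp 1 → ok
Recompute each column's even parity and compare to cp:
  c0: data parity 1, sent cp 1 → ok
  c1: data parity 0, sent cp 0 → ok
  c2: data parity 1, sent cp 0 → mismatch
  c3: data parity 1, sent cp 1 → ok
Exactly one row (r2) and one column (c2) fail → the flipped bit is at their intersection.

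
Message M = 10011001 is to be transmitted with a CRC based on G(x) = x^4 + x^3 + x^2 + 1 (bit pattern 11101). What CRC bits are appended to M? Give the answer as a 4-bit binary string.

Append 4 zeros: 100110010000. Divide by 11101 (XOR where the leading bit is 1):
  pos 0: 10011 XOR 11101 = 01110
  pos 1: 11100 XOR 11101 = 00001
  pos 5: 10100 XOR 11101 = 01001
  pos 6: 10010 XOR 11101 = 01111
  pos 7: 11110 XOR 11101 = 00011
Remainder (last 4 bits) = 0011. This is the CRC / FCS.

0011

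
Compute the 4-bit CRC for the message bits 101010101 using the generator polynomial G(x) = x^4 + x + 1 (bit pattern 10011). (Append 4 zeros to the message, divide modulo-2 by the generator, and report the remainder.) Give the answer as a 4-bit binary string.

Append 4 zeros: 1010101010000. Divide by 10011 (XOR where the leading bit is 1):
  pos 0: 10101 XOR 10011 = 00110
  pos 2: 11001 XOR 10011 = 01010
  pos 3: 10100 XOR 10011 = 00111
  pos 5: 11110 XOR 10011 = 01101
  pos 6: 11010 XOR 10011 = 01001
  pos 7: 10010 XOR 10011 = 00001
Remainder (last 4 bits) = 0010. This is the CRC / FCS.

0010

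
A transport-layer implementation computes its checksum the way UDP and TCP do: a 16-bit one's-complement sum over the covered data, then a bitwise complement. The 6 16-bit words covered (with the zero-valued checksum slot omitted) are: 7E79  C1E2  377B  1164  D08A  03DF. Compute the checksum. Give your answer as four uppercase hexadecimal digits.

A25A

One's-complement addition (fold any carry out of bit 15 back into bit 0):
  0x7E79 + 0xC1E2 = 0x1405B → wrap carry → 0x405C
  0x405C + 0x377B = 0x077D7
  0x77D7 + 0x1164 = 0x0893B
  0x893B + 0xD08A = 0x159C5 → wrap carry → 0x59C6
  0x59C6 + 0x03DF = 0x05DA5
One's-complement sum = 0x5DA5.
Checksum = ~0x5DA5 & 0xFFFF = 0xA25A.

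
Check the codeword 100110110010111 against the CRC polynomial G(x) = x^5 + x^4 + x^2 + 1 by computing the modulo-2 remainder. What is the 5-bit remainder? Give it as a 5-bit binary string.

11001

Modulo-2 division of 100110110010111 by 110101:
  pos 0: 100110 XOR 110101 = 010011
  pos 1: 100111 XOR 110101 = 010010
  pos 2: 100101 XOR 110101 = 010000
  pos 3: 100000 XOR 110101 = 010101
  pos 4: 101010 XOR 110101 = 011111
  pos 5: 111111 XOR 110101 = 001010
  pos 7: 101001 XOR 110101 = 011100
  pos 8: 111001 XOR 110101 = 001100
Remainder = 11001 (nonzero — an error is detected).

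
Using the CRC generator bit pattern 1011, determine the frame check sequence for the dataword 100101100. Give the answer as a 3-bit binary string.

110

Append 3 zeros: 100101100000. Divide by 1011 (XOR where the leading bit is 1):
  pos 0: 1001 XOR 1011 = 0010
  pos 2: 1001 XOR 1011 = 0010
  pos 4: 1010 XOR 1011 = 0001
  pos 7: 1000 XOR 1011 = 0011
Remainder (last 3 bits) = 110. This is the CRC / FCS.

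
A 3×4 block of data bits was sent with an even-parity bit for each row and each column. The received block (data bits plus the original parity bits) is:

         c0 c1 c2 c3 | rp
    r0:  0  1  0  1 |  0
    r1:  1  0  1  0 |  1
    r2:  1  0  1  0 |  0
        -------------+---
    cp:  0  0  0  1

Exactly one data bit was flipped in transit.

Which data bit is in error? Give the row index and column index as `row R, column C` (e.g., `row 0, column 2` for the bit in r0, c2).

row 1, column 1

Recompute each row's even parity and compare to rp:
  r0: data parity 0, sent rp 0 → ok
  r1: data parity 0, sent rp 1 → mismatch
  r2: data parity 0, sent rp 0 → ok
Recompute each column's even parity and compare to cp:
  c0: data parity 0, sent cp 0 → ok
  c1: data parity 1, sent cp 0 → mismatch
  c2: data parity 0, sent cp 0 → ok
  c3: data parity 1, sent cp 1 → ok
Exactly one row (r1) and one column (c1) fail → the flipped bit is at their intersection.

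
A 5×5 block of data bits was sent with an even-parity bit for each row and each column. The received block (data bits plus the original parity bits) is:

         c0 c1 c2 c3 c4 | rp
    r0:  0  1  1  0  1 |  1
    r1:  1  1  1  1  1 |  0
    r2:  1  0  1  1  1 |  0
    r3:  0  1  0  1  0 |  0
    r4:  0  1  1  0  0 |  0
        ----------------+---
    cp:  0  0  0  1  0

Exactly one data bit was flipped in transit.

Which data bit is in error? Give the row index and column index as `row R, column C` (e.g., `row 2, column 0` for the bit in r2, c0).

row 1, column 4

Recompute each row's even parity and compare to rp:
  r0: data parity 1, sent rp 1 → ok
  r1: data parity 1, sent rp 0 → mismatch
  r2: data parity 0, sent rp 0 → ok
  r3: data parity 0, sent rp 0 → ok
  r4: data parity 0, sent rp 0 → ok
Recompute each column's even parity and compare to cp:
  c0: data parity 0, sent cp 0 → ok
  c1: data parity 0, sent cp 0 → ok
  c2: data parity 0, sent cp 0 → ok
  c3: data parity 1, sent cp 1 → ok
  c4: data parity 1, sent cp 0 → mismatch
Exactly one row (r1) and one column (c4) fail → the flipped bit is at their intersection.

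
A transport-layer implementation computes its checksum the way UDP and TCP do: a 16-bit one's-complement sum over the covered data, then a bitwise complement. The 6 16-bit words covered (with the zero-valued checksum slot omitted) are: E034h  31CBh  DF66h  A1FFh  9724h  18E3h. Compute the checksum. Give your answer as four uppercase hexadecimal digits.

BC91

One's-complement addition (fold any carry out of bit 15 back into bit 0):
  0xE034 + 0x31CB = 0x111FF → wrap carry → 0x1200
  0x1200 + 0xDF66 = 0x0F166
  0xF166 + 0xA1FF = 0x19365 → wrap carry → 0x9366
  0x9366 + 0x9724 = 0x12A8A → wrap carry → 0x2A8B
  0x2A8B + 0x18E3 = 0x0436E
One's-complement sum = 0x436E.
Checksum = ~0x436E & 0xFFFF = 0xBC91.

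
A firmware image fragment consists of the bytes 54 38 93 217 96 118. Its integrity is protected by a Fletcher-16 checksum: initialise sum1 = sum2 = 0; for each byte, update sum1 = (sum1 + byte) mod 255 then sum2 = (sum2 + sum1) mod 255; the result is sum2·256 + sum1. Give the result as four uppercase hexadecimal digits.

Running sums (mod 255):
  after byte 0 (54): sum1=54, sum2=54
  after byte 1 (38): sum1=92, sum2=146
  after byte 2 (93): sum1=185, sum2=76
  after byte 3 (217): sum1=147, sum2=223
  after byte 4 (96): sum1=243, sum2=211
  after byte 5 (118): sum1=106, sum2=62
Checksum = sum2·256 + sum1 = 62·256 + 106 = 15978 = 0x3E6A.

3E6A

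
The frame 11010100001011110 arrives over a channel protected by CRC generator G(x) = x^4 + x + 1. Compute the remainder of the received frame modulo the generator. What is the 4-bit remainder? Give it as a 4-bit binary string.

Modulo-2 division of 11010100001011110 by 10011:
  pos 0: 11010 XOR 10011 = 01001
  pos 1: 10011 XOR 10011 = 00000
  pos 10: 10111 XOR 10011 = 00100
  pos 12: 10010 XOR 10011 = 00001
Remainder = 0001 (nonzero — an error is detected).

0001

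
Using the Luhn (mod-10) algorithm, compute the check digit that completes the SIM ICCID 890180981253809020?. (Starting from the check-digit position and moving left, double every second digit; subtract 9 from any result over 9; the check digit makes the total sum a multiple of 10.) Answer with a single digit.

2

Partial digits right→left: 0 2 0 9 0 8 3 5 2 1 8 9 0 8 1 0 9 8
Double every second digit counting from the check-digit position (so the 1st, 3rd, 5th, ... of the partial from the right).
  doubled (with −9 where >9): 0 0 0 6 4 7 0 2 9 → sum 28
  kept as-is: 2 9 8 5 1 9 8 0 8 → sum 50
Total = 28 + 50 = 78.
Check digit = (10 − (78 mod 10)) mod 10 = 2.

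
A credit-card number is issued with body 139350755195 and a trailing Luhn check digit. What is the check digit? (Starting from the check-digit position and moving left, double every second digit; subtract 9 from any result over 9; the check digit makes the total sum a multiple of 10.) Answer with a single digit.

Partial digits right→left: 5 9 1 5 5 7 0 5 3 9 3 1
Double every second digit counting from the check-digit position (so the 1st, 3rd, 5th, ... of the partial from the right).
  doubled (with −9 where >9): 1 2 1 0 6 6 → sum 16
  kept as-is: 9 5 7 5 9 1 → sum 36
Total = 16 + 36 = 52.
Check digit = (10 − (52 mod 10)) mod 10 = 8.

8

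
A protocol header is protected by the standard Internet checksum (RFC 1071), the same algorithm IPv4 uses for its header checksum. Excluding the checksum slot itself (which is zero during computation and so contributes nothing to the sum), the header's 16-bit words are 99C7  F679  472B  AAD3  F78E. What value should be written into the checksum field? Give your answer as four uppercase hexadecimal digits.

8630

One's-complement addition (fold any carry out of bit 15 back into bit 0):
  0x99C7 + 0xF679 = 0x19040 → wrap carry → 0x9041
  0x9041 + 0x472B = 0x0D76C
  0xD76C + 0xAAD3 = 0x1823F → wrap carry → 0x8240
  0x8240 + 0xF78E = 0x179CE → wrap carry → 0x79CF
One's-complement sum = 0x79CF.
Checksum = ~0x79CF & 0xFFFF = 0x8630.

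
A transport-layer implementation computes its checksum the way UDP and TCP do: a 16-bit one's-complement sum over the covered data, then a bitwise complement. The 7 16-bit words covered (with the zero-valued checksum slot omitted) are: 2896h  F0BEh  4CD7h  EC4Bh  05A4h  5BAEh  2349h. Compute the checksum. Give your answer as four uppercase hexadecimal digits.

One's-complement addition (fold any carry out of bit 15 back into bit 0):
  0x2896 + 0xF0BE = 0x11954 → wrap carry → 0x1955
  0x1955 + 0x4CD7 = 0x0662C
  0x662C + 0xEC4B = 0x15277 → wrap carry → 0x5278
  0x5278 + 0x05A4 = 0x0581C
  0x581C + 0x5BAE = 0x0B3CA
  0xB3CA + 0x2349 = 0x0D713
One's-complement sum = 0xD713.
Checksum = ~0xD713 & 0xFFFF = 0x28EC.

28EC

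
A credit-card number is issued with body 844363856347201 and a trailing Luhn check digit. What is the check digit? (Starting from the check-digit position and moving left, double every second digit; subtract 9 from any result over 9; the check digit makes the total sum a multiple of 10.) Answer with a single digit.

Partial digits right→left: 1 0 2 7 4 3 6 5 8 3 6 3 4 4 8
Double every second digit counting from the check-digit position (so the 1st, 3rd, 5th, ... of the partial from the right).
  doubled (with −9 where >9): 2 4 8 3 7 3 8 7 → sum 42
  kept as-is: 0 7 3 5 3 3 4 → sum 25
Total = 42 + 25 = 67.
Check digit = (10 − (67 mod 10)) mod 10 = 3.

3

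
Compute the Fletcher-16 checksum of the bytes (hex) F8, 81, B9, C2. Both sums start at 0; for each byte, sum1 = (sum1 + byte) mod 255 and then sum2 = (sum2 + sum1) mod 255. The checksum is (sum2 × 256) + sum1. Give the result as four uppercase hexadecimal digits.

Running sums (mod 255):
  after byte 0 (F8): sum1=248, sum2=248
  after byte 1 (81): sum1=122, sum2=115
  after byte 2 (B9): sum1=52, sum2=167
  after byte 3 (C2): sum1=246, sum2=158
Checksum = sum2·256 + sum1 = 158·256 + 246 = 40694 = 0x9EF6.

9EF6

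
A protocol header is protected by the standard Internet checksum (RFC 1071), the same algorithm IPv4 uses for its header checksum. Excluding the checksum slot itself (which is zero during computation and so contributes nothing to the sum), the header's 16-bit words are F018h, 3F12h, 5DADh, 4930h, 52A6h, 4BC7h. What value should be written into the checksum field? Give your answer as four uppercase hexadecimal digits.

One's-complement addition (fold any carry out of bit 15 back into bit 0):
  0xF018 + 0x3F12 = 0x12F2A → wrap carry → 0x2F2B
  0x2F2B + 0x5DAD = 0x08CD8
  0x8CD8 + 0x4930 = 0x0D608
  0xD608 + 0x52A6 = 0x128AE → wrap carry → 0x28AF
  0x28AF + 0x4BC7 = 0x07476
One's-complement sum = 0x7476.
Checksum = ~0x7476 & 0xFFFF = 0x8B89.

8B89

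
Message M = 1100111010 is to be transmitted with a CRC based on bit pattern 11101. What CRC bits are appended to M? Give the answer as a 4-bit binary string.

1001

Append 4 zeros: 11001110100000. Divide by 11101 (XOR where the leading bit is 1):
  pos 0: 11001 XOR 11101 = 00100
  pos 2: 10011 XOR 11101 = 01110
  pos 3: 11100 XOR 11101 = 00001
  pos 7: 11000 XOR 11101 = 00101
  pos 9: 10100 XOR 11101 = 01001
Remainder (last 4 bits) = 1001. This is the CRC / FCS.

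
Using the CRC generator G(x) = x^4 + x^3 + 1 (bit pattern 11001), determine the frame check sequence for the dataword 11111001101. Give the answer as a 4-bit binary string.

1111

Append 4 zeros: 111110011010000. Divide by 11001 (XOR where the leading bit is 1):
  pos 0: 11111 XOR 11001 = 00110
  pos 2: 11000 XOR 11001 = 00001
  pos 6: 11101 XOR 11001 = 00100
  pos 8: 10000 XOR 11001 = 01001
  pos 9: 10010 XOR 11001 = 01011
  pos 10: 10110 XOR 11001 = 01111
Remainder (last 4 bits) = 1111. This is the CRC / FCS.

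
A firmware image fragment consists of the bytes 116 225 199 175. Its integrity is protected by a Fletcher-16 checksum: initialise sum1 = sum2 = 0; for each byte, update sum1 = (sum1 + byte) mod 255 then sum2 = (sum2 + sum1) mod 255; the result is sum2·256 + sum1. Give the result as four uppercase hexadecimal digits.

Running sums (mod 255):
  after byte 0 (116): sum1=116, sum2=116
  after byte 1 (225): sum1=86, sum2=202
  after byte 2 (199): sum1=30, sum2=232
  after byte 3 (175): sum1=205, sum2=182
Checksum = sum2·256 + sum1 = 182·256 + 205 = 46797 = 0xB6CD.

B6CD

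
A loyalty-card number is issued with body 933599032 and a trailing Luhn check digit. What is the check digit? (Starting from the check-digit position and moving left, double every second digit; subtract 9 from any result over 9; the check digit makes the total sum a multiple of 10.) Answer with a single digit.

Partial digits right→left: 2 3 0 9 9 5 3 3 9
Double every second digit counting from the check-digit position (so the 1st, 3rd, 5th, ... of the partial from the right).
  doubled (with −9 where >9): 4 0 9 6 9 → sum 28
  kept as-is: 3 9 5 3 → sum 20
Total = 28 + 20 = 48.
Check digit = (10 − (48 mod 10)) mod 10 = 2.

2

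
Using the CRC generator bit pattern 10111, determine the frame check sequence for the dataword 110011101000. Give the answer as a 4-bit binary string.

Append 4 zeros: 1100111010000000. Divide by 10111 (XOR where the leading bit is 1):
  pos 0: 11001 XOR 10111 = 01110
  pos 1: 11101 XOR 10111 = 01010
  pos 2: 10101 XOR 10111 = 00010
  pos 5: 10010 XOR 10111 = 00101
  pos 7: 10100 XOR 10111 = 00011
  pos 10: 11000 XOR 10111 = 01111
  pos 11: 11110 XOR 10111 = 01001
Remainder (last 4 bits) = 1001. This is the CRC / FCS.

1001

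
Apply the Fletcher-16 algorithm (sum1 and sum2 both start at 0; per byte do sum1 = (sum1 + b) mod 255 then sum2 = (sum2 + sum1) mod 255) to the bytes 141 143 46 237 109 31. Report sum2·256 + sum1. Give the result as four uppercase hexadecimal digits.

Running sums (mod 255):
  after byte 0 (141): sum1=141, sum2=141
  after byte 1 (143): sum1=29, sum2=170
  after byte 2 (46): sum1=75, sum2=245
  after byte 3 (237): sum1=57, sum2=47
  after byte 4 (109): sum1=166, sum2=213
  after byte 5 (31): sum1=197, sum2=155
Checksum = sum2·256 + sum1 = 155·256 + 197 = 39877 = 0x9BC5.

9BC5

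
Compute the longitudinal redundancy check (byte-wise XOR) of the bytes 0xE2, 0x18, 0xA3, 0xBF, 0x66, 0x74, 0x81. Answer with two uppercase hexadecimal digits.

75

XOR the bytes together:
  start with 0xE2
  0xE2 ⊕ 0x18 = 0xFA
  0xFA ⊕ 0xA3 = 0x59
  0x59 ⊕ 0xBF = 0xE6
  0xE6 ⊕ 0x66 = 0x80
  0x80 ⊕ 0x74 = 0xF4
  0xF4 ⊕ 0x81 = 0x75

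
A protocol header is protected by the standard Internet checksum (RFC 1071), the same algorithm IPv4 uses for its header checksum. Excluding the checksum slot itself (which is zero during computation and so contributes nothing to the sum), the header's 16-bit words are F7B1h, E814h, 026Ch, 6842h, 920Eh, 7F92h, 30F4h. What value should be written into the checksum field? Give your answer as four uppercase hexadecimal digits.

One's-complement addition (fold any carry out of bit 15 back into bit 0):
  0xF7B1 + 0xE814 = 0x1DFC5 → wrap carry → 0xDFC6
  0xDFC6 + 0x026C = 0x0E232
  0xE232 + 0x6842 = 0x14A74 → wrap carry → 0x4A75
  0x4A75 + 0x920E = 0x0DC83
  0xDC83 + 0x7F92 = 0x15C15 → wrap carry → 0x5C16
  0x5C16 + 0x30F4 = 0x08D0A
One's-complement sum = 0x8D0A.
Checksum = ~0x8D0A & 0xFFFF = 0x72F5.

72F5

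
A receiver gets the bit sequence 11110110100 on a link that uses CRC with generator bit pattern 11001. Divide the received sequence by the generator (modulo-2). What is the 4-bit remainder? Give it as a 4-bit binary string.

0000

Modulo-2 division of 11110110100 by 11001:
  pos 0: 11110 XOR 11001 = 00111
  pos 2: 11111 XOR 11001 = 00110
  pos 4: 11001 XOR 11001 = 00000
Remainder = 0000 (zero — the frame passes the CRC check).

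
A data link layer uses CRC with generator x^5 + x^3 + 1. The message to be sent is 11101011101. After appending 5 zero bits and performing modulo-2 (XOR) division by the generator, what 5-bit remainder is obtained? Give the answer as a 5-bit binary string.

11100

Append 5 zeros: 1110101110100000. Divide by 101001 (XOR where the leading bit is 1):
  pos 0: 111010 XOR 101001 = 010011
  pos 1: 100111 XOR 101001 = 001110
  pos 3: 111011 XOR 101001 = 010010
  pos 4: 100100 XOR 101001 = 001101
  pos 6: 110110 XOR 101001 = 011111
  pos 7: 111110 XOR 101001 = 010111
  pos 8: 101110 XOR 101001 = 000111
Remainder (last 5 bits) = 11100. This is the CRC / FCS.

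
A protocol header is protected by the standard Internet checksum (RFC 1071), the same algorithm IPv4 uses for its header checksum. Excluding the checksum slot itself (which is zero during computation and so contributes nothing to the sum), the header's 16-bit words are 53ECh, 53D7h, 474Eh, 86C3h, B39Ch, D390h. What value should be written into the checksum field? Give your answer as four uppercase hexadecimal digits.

One's-complement addition (fold any carry out of bit 15 back into bit 0):
  0x53EC + 0x53D7 = 0x0A7C3
  0xA7C3 + 0x474E = 0x0EF11
  0xEF11 + 0x86C3 = 0x175D4 → wrap carry → 0x75D5
  0x75D5 + 0xB39C = 0x12971 → wrap carry → 0x2972
  0x2972 + 0xD390 = 0x0FD02
One's-complement sum = 0xFD02.
Checksum = ~0xFD02 & 0xFFFF = 0x02FD.

02FD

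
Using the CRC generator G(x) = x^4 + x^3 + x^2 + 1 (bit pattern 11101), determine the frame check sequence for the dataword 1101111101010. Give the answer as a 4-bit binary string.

Append 4 zeros: 11011111010100000. Divide by 11101 (XOR where the leading bit is 1):
  pos 0: 11011 XOR 11101 = 00110
  pos 2: 11011 XOR 11101 = 00110
  pos 4: 11010 XOR 11101 = 00111
  pos 6: 11110 XOR 11101 = 00011
  pos 9: 11100 XOR 11101 = 00001
Remainder (last 4 bits) = 1000. This is the CRC / FCS.

1000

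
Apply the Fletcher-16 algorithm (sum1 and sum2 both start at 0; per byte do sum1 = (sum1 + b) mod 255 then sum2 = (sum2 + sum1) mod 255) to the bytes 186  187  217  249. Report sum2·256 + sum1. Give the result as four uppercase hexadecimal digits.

CB4A

Running sums (mod 255):
  after byte 0 (186): sum1=186, sum2=186
  after byte 1 (187): sum1=118, sum2=49
  after byte 2 (217): sum1=80, sum2=129
  after byte 3 (249): sum1=74, sum2=203
Checksum = sum2·256 + sum1 = 203·256 + 74 = 52042 = 0xCB4A.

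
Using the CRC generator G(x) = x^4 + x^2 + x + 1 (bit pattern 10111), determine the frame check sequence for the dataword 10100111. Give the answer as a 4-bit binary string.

0001

Append 4 zeros: 101001110000. Divide by 10111 (XOR where the leading bit is 1):
  pos 0: 10100 XOR 10111 = 00011
  pos 3: 11111 XOR 10111 = 01000
  pos 4: 10000 XOR 10111 = 00111
  pos 6: 11100 XOR 10111 = 01011
  pos 7: 10110 XOR 10111 = 00001
Remainder (last 4 bits) = 0001. This is the CRC / FCS.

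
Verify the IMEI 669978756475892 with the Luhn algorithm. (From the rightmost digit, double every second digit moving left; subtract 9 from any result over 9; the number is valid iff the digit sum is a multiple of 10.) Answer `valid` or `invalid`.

From the right, keep odd positions and double even positions (subtract 9 from any doubled value over 9):
  doubled (positions 2,4,...): 9 1 8 1 7 9 3 → sum 38
  kept (positions 1,3,...): 2 8 7 6 7 7 9 6 → sum 52
Total = 90.
90 mod 10 = 0, so the number is valid.

valid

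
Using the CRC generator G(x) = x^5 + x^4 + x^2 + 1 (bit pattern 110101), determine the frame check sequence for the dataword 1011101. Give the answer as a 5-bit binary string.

11111

Append 5 zeros: 101110100000. Divide by 110101 (XOR where the leading bit is 1):
  pos 0: 101110 XOR 110101 = 011011
  pos 1: 110111 XOR 110101 = 000010
  pos 5: 100000 XOR 110101 = 010101
  pos 6: 101010 XOR 110101 = 011111
Remainder (last 5 bits) = 11111. This is the CRC / FCS.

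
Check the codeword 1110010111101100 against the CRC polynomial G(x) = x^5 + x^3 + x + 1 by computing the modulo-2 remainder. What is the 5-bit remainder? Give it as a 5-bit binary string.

Modulo-2 division of 1110010111101100 by 101011:
  pos 0: 111001 XOR 101011 = 010010
  pos 1: 100100 XOR 101011 = 001111
  pos 3: 111111 XOR 101011 = 010100
  pos 4: 101001 XOR 101011 = 000010
  pos 8: 101011 XOR 101011 = 000000
Remainder = 00000 (zero — the frame passes the CRC check).

00000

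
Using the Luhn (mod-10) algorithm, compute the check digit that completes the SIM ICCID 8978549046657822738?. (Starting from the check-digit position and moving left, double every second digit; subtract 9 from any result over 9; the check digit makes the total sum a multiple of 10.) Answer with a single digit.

Partial digits right→left: 8 3 7 2 2 8 7 5 6 6 4 0 9 4 5 8 7 9 8
Double every second digit counting from the check-digit position (so the 1st, 3rd, 5th, ... of the partial from the right).
  doubled (with −9 where >9): 7 5 4 5 3 8 9 1 5 7 → sum 54
  kept as-is: 3 2 8 5 6 0 4 8 9 → sum 45
Total = 54 + 45 = 99.
Check digit = (10 − (99 mod 10)) mod 10 = 1.

1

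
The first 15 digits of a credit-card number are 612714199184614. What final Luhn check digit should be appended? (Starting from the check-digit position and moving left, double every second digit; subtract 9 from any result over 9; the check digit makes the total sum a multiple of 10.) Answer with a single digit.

Partial digits right→left: 4 1 6 4 8 1 9 9 1 4 1 7 2 1 6
Double every second digit counting from the check-digit position (so the 1st, 3rd, 5th, ... of the partial from the right).
  doubled (with −9 where >9): 8 3 7 9 2 2 4 3 → sum 38
  kept as-is: 1 4 1 9 4 7 1 → sum 27
Total = 38 + 27 = 65.
Check digit = (10 − (65 mod 10)) mod 10 = 5.

5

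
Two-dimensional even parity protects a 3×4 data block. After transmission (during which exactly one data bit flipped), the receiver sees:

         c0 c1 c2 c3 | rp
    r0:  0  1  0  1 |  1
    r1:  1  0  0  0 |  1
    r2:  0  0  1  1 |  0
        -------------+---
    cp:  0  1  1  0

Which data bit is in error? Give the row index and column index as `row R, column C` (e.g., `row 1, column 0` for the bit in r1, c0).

row 0, column 0

Recompute each row's even parity and compare to rp:
  r0: data parity 0, sent rp 1 → mismatch
  r1: data parity 1, sent rp 1 → ok
  r2: data parity 0, sent rp 0 → ok
Recompute each column's even parity and compare to cp:
  c0: data parity 1, sent cp 0 → mismatch
  c1: data parity 1, sent cp 1 → ok
  c2: data parity 1, sent cp 1 → ok
  c3: data parity 0, sent cp 0 → ok
Exactly one row (r0) and one column (c0) fail → the flipped bit is at their intersection.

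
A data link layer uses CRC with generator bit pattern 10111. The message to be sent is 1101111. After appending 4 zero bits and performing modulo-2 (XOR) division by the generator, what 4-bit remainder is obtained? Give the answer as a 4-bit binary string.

Append 4 zeros: 11011110000. Divide by 10111 (XOR where the leading bit is 1):
  pos 0: 11011 XOR 10111 = 01100
  pos 1: 11001 XOR 10111 = 01110
  pos 2: 11101 XOR 10111 = 01010
  pos 3: 10100 XOR 10111 = 00011
  pos 6: 11000 XOR 10111 = 01111
Remainder (last 4 bits) = 1111. This is the CRC / FCS.

1111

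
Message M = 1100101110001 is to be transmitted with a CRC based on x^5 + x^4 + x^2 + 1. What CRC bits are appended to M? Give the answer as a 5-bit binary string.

Append 5 zeros: 110010111000100000. Divide by 110101 (XOR where the leading bit is 1):
  pos 0: 110010 XOR 110101 = 000111
  pos 3: 111111 XOR 110101 = 001010
  pos 5: 101000 XOR 110101 = 011101
  pos 6: 111010 XOR 110101 = 001111
  pos 8: 111110 XOR 110101 = 001011
  pos 10: 101100 XOR 110101 = 011001
  pos 11: 110010 XOR 110101 = 000111
Remainder (last 5 bits) = 01110. This is the CRC / FCS.

01110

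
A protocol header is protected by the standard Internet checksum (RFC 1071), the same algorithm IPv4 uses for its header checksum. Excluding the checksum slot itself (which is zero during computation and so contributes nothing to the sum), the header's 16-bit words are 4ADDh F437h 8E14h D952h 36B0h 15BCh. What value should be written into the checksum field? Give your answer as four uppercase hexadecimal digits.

0D17

One's-complement addition (fold any carry out of bit 15 back into bit 0):
  0x4ADD + 0xF437 = 0x13F14 → wrap carry → 0x3F15
  0x3F15 + 0x8E14 = 0x0CD29
  0xCD29 + 0xD952 = 0x1A67B → wrap carry → 0xA67C
  0xA67C + 0x36B0 = 0x0DD2C
  0xDD2C + 0x15BC = 0x0F2E8
One's-complement sum = 0xF2E8.
Checksum = ~0xF2E8 & 0xFFFF = 0x0D17.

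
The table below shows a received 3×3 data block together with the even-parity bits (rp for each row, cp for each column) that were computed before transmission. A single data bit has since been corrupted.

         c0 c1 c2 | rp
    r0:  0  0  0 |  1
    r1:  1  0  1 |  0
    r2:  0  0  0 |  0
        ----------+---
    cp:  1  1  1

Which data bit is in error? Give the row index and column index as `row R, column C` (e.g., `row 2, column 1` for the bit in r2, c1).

Recompute each row's even parity and compare to rp:
  r0: data parity 0, sent rp 1 → mismatch
  r1: data parity 0, sent rp 0 → ok
  r2: data parity 0, sent rp 0 → ok
Recompute each column's even parity and compare to cp:
  c0: data parity 1, sent cp 1 → ok
  c1: data parity 0, sent cp 1 → mismatch
  c2: data parity 1, sent cp 1 → ok
Exactly one row (r0) and one column (c1) fail → the flipped bit is at their intersection.

row 0, column 1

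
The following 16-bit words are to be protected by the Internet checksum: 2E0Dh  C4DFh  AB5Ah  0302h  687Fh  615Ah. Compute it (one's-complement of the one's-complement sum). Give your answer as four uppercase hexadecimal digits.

One's-complement addition (fold any carry out of bit 15 back into bit 0):
  0x2E0D + 0xC4DF = 0x0F2EC
  0xF2EC + 0xAB5A = 0x19E46 → wrap carry → 0x9E47
  0x9E47 + 0x0302 = 0x0A149
  0xA149 + 0x687F = 0x109C8 → wrap carry → 0x09C9
  0x09C9 + 0x615A = 0x06B23
One's-complement sum = 0x6B23.
Checksum = ~0x6B23 & 0xFFFF = 0x94DC.

94DC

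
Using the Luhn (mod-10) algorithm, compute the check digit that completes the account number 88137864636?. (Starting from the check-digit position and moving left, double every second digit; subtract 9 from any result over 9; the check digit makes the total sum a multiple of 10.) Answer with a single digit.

Partial digits right→left: 6 3 6 4 6 8 7 3 1 8 8
Double every second digit counting from the check-digit position (so the 1st, 3rd, 5th, ... of the partial from the right).
  doubled (with −9 where >9): 3 3 3 5 2 7 → sum 23
  kept as-is: 3 4 8 3 8 → sum 26
Total = 23 + 26 = 49.
Check digit = (10 − (49 mod 10)) mod 10 = 1.

1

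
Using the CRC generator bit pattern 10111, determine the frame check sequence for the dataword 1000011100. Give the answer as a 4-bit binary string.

0011

Append 4 zeros: 10000111000000. Divide by 10111 (XOR where the leading bit is 1):
  pos 0: 10000 XOR 10111 = 00111
  pos 2: 11111 XOR 10111 = 01000
  pos 3: 10001 XOR 10111 = 00110
  pos 5: 11000 XOR 10111 = 01111
  pos 6: 11110 XOR 10111 = 01001
  pos 7: 10010 XOR 10111 = 00101
  pos 9: 10100 XOR 10111 = 00011
Remainder (last 4 bits) = 0011. This is the CRC / FCS.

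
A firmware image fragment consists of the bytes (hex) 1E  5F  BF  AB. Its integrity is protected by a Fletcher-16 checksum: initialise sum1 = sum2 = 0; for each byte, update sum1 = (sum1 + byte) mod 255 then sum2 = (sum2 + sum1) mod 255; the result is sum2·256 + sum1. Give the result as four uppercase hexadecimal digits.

C1E8

Running sums (mod 255):
  after byte 0 (1E): sum1=30, sum2=30
  after byte 1 (5F): sum1=125, sum2=155
  after byte 2 (BF): sum1=61, sum2=216
  after byte 3 (AB): sum1=232, sum2=193
Checksum = sum2·256 + sum1 = 193·256 + 232 = 49640 = 0xC1E8.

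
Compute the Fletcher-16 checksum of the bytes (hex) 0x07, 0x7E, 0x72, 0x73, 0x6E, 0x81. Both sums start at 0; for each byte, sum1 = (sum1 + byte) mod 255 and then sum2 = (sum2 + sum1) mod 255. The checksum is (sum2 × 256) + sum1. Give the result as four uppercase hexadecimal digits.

255B

Running sums (mod 255):
  after byte 0 (0x07): sum1=7, sum2=7
  after byte 1 (0x7E): sum1=133, sum2=140
  after byte 2 (0x72): sum1=247, sum2=132
  after byte 3 (0x73): sum1=107, sum2=239
  after byte 4 (0x6E): sum1=217, sum2=201
  after byte 5 (0x81): sum1=91, sum2=37
Checksum = sum2·256 + sum1 = 37·256 + 91 = 9563 = 0x255B.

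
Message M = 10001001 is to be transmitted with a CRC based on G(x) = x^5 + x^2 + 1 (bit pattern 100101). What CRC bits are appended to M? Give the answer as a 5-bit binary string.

00110

Append 5 zeros: 1000100100000. Divide by 100101 (XOR where the leading bit is 1):
  pos 0: 100010 XOR 100101 = 000111
  pos 3: 111010 XOR 100101 = 011111
  pos 4: 111110 XOR 100101 = 011011
  pos 5: 110110 XOR 100101 = 010011
  pos 6: 100110 XOR 100101 = 000011
Remainder (last 5 bits) = 00110. This is the CRC / FCS.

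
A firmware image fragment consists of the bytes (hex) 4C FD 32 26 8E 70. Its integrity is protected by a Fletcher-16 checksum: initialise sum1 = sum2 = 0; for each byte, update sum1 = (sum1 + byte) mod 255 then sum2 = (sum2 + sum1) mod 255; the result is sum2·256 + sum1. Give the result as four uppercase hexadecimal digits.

Running sums (mod 255):
  after byte 0 (4C): sum1=76, sum2=76
  after byte 1 (FD): sum1=74, sum2=150
  after byte 2 (32): sum1=124, sum2=19
  after byte 3 (26): sum1=162, sum2=181
  after byte 4 (8E): sum1=49, sum2=230
  after byte 5 (70): sum1=161, sum2=136
Checksum = sum2·256 + sum1 = 136·256 + 161 = 34977 = 0x88A1.

88A1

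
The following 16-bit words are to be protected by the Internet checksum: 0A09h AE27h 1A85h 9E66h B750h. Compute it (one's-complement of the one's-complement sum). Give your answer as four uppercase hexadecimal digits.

D792

One's-complement addition (fold any carry out of bit 15 back into bit 0):
  0x0A09 + 0xAE27 = 0x0B830
  0xB830 + 0x1A85 = 0x0D2B5
  0xD2B5 + 0x9E66 = 0x1711B → wrap carry → 0x711C
  0x711C + 0xB750 = 0x1286C → wrap carry → 0x286D
One's-complement sum = 0x286D.
Checksum = ~0x286D & 0xFFFF = 0xD792.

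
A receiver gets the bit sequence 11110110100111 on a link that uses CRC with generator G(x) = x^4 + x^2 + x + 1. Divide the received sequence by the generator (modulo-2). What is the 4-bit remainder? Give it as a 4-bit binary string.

Modulo-2 division of 11110110100111 by 10111:
  pos 0: 11110 XOR 10111 = 01001
  pos 1: 10011 XOR 10111 = 00100
  pos 3: 10010 XOR 10111 = 00101
  pos 5: 10110 XOR 10111 = 00001
  pos 9: 10111 XOR 10111 = 00000
Remainder = 0000 (zero — the frame passes the CRC check).

0000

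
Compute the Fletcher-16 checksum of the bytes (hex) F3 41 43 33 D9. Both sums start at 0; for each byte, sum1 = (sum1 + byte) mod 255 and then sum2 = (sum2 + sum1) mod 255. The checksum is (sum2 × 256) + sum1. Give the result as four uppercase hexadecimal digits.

D285

Running sums (mod 255):
  after byte 0 (F3): sum1=243, sum2=243
  after byte 1 (41): sum1=53, sum2=41
  after byte 2 (43): sum1=120, sum2=161
  after byte 3 (33): sum1=171, sum2=77
  after byte 4 (D9): sum1=133, sum2=210
Checksum = sum2·256 + sum1 = 210·256 + 133 = 53893 = 0xD285.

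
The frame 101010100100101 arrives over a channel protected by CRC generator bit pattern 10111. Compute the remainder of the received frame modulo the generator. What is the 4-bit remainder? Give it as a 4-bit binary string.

1110

Modulo-2 division of 101010100100101 by 10111:
  pos 0: 10101 XOR 10111 = 00010
  pos 3: 10010 XOR 10111 = 00101
  pos 5: 10101 XOR 10111 = 00010
  pos 8: 10001 XOR 10111 = 00110
  pos 10: 11001 XOR 10111 = 01110
Remainder = 1110 (nonzero — an error is detected).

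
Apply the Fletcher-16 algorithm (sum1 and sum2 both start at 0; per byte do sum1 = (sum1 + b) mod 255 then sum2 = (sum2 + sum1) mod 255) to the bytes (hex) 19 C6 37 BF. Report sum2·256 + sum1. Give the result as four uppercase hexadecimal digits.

E6D6

Running sums (mod 255):
  after byte 0 (19): sum1=25, sum2=25
  after byte 1 (C6): sum1=223, sum2=248
  after byte 2 (37): sum1=23, sum2=16
  after byte 3 (BF): sum1=214, sum2=230
Checksum = sum2·256 + sum1 = 230·256 + 214 = 59094 = 0xE6D6.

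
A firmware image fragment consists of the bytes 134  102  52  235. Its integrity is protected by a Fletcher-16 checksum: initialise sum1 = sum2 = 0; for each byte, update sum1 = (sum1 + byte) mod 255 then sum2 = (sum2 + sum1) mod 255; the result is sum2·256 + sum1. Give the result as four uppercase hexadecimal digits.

A10D

Running sums (mod 255):
  after byte 0 (134): sum1=134, sum2=134
  after byte 1 (102): sum1=236, sum2=115
  after byte 2 (52): sum1=33, sum2=148
  after byte 3 (235): sum1=13, sum2=161
Checksum = sum2·256 + sum1 = 161·256 + 13 = 41229 = 0xA10D.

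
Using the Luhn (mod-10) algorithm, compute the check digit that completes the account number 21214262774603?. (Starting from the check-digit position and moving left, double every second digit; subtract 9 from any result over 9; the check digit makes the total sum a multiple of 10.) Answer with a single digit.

Partial digits right→left: 3 0 6 4 7 7 2 6 2 4 1 2 1 2
Double every second digit counting from the check-digit position (so the 1st, 3rd, 5th, ... of the partial from the right).
  doubled (with −9 where >9): 6 3 5 4 4 2 2 → sum 26
  kept as-is: 0 4 7 6 4 2 2 → sum 25
Total = 26 + 25 = 51.
Check digit = (10 − (51 mod 10)) mod 10 = 9.

9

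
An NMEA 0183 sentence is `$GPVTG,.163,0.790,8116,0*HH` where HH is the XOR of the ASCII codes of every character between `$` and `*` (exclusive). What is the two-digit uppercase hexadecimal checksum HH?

56

XOR the ASCII codes of the payload characters:
  'G' = 0x47 → acc = 0x47
  'P' = 0x50 → acc = 0x17
  'V' = 0x56 → acc = 0x41
  'T' = 0x54 → acc = 0x15
  'G' = 0x47 → acc = 0x52
  ',' = 0x2C → acc = 0x7E
  '.' = 0x2E → acc = 0x50
  '1' = 0x31 → acc = 0x61
  '6' = 0x36 → acc = 0x57
  '3' = 0x33 → acc = 0x64
  ',' = 0x2C → acc = 0x48
  '0' = 0x30 → acc = 0x78
  '.' = 0x2E → acc = 0x56
  '7' = 0x37 → acc = 0x61
  '9' = 0x39 → acc = 0x58
  '0' = 0x30 → acc = 0x68
  ',' = 0x2C → acc = 0x44
  '8' = 0x38 → acc = 0x7C
  '1' = 0x31 → acc = 0x4D
  '1' = 0x31 → acc = 0x7C
  '6' = 0x36 → acc = 0x4A
  ',' = 0x2C → acc = 0x66
  '0' = 0x30 → acc = 0x56
Checksum = 0x56.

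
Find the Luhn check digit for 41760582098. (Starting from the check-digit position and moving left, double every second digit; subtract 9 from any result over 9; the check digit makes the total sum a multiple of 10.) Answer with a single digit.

0

Partial digits right→left: 8 9 0 2 8 5 0 6 7 1 4
Double every second digit counting from the check-digit position (so the 1st, 3rd, 5th, ... of the partial from the right).
  doubled (with −9 where >9): 7 0 7 0 5 8 → sum 27
  kept as-is: 9 2 5 6 1 → sum 23
Total = 27 + 23 = 50.
Check digit = (10 − (50 mod 10)) mod 10 = 0.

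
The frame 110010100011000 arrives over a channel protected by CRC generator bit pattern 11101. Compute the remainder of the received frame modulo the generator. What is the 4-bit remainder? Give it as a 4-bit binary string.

0000

Modulo-2 division of 110010100011000 by 11101:
  pos 0: 11001 XOR 11101 = 00100
  pos 2: 10001 XOR 11101 = 01100
  pos 3: 11000 XOR 11101 = 00101
  pos 5: 10100 XOR 11101 = 01001
  pos 6: 10011 XOR 11101 = 01110
  pos 7: 11101 XOR 11101 = 00000
Remainder = 0000 (zero — the frame passes the CRC check).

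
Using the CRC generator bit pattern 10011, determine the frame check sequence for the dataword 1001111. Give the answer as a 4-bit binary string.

Append 4 zeros: 10011110000. Divide by 10011 (XOR where the leading bit is 1):
  pos 0: 10011 XOR 10011 = 00000
  pos 5: 11000 XOR 10011 = 01011
  pos 6: 10110 XOR 10011 = 00101
Remainder (last 4 bits) = 0101. This is the CRC / FCS.

0101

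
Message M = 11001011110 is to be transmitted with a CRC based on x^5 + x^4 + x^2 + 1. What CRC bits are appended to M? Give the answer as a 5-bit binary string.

01110

Append 5 zeros: 1100101111000000. Divide by 110101 (XOR where the leading bit is 1):
  pos 0: 110010 XOR 110101 = 000111
  pos 3: 111111 XOR 110101 = 001010
  pos 5: 101010 XOR 110101 = 011111
  pos 6: 111110 XOR 110101 = 001011
  pos 8: 101100 XOR 110101 = 011001
  pos 9: 110010 XOR 110101 = 000111
Remainder (last 5 bits) = 01110. This is the CRC / FCS.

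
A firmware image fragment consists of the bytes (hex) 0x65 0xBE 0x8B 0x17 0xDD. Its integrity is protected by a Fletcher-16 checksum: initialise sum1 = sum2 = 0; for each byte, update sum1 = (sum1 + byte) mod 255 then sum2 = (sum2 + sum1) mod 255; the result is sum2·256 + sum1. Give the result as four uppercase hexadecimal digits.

A4A4

Running sums (mod 255):
  after byte 0 (0x65): sum1=101, sum2=101
  after byte 1 (0xBE): sum1=36, sum2=137
  after byte 2 (0x8B): sum1=175, sum2=57
  after byte 3 (0x17): sum1=198, sum2=0
  after byte 4 (0xDD): sum1=164, sum2=164
Checksum = sum2·256 + sum1 = 164·256 + 164 = 42148 = 0xA4A4.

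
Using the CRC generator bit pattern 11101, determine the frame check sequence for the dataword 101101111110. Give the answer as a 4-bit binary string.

1101

Append 4 zeros: 1011011111100000. Divide by 11101 (XOR where the leading bit is 1):
  pos 0: 10110 XOR 11101 = 01011
  pos 1: 10111 XOR 11101 = 01010
  pos 2: 10101 XOR 11101 = 01000
  pos 3: 10001 XOR 11101 = 01100
  pos 4: 11001 XOR 11101 = 00100
  pos 6: 10011 XOR 11101 = 01110
  pos 7: 11100 XOR 11101 = 00001
  pos 11: 10000 XOR 11101 = 01101
Remainder (last 4 bits) = 1101. This is the CRC / FCS.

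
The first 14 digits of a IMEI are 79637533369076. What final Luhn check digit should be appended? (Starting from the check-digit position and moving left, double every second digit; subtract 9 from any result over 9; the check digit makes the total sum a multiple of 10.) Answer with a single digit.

0

Partial digits right→left: 6 7 0 9 6 3 3 3 5 7 3 6 9 7
Double every second digit counting from the check-digit position (so the 1st, 3rd, 5th, ... of the partial from the right).
  doubled (with −9 where >9): 3 0 3 6 1 6 9 → sum 28
  kept as-is: 7 9 3 3 7 6 7 → sum 42
Total = 28 + 42 = 70.
Check digit = (10 − (70 mod 10)) mod 10 = 0.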